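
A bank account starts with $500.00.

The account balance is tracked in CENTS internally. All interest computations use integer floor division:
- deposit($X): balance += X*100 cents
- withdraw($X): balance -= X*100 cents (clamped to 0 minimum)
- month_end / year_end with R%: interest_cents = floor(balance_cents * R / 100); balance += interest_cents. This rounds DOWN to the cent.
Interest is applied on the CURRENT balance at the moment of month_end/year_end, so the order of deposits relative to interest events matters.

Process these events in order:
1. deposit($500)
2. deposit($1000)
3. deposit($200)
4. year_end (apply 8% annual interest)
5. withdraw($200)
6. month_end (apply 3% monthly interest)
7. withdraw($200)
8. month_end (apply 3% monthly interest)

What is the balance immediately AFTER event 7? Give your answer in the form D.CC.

Answer: 2041.28

Derivation:
After 1 (deposit($500)): balance=$1000.00 total_interest=$0.00
After 2 (deposit($1000)): balance=$2000.00 total_interest=$0.00
After 3 (deposit($200)): balance=$2200.00 total_interest=$0.00
After 4 (year_end (apply 8% annual interest)): balance=$2376.00 total_interest=$176.00
After 5 (withdraw($200)): balance=$2176.00 total_interest=$176.00
After 6 (month_end (apply 3% monthly interest)): balance=$2241.28 total_interest=$241.28
After 7 (withdraw($200)): balance=$2041.28 total_interest=$241.28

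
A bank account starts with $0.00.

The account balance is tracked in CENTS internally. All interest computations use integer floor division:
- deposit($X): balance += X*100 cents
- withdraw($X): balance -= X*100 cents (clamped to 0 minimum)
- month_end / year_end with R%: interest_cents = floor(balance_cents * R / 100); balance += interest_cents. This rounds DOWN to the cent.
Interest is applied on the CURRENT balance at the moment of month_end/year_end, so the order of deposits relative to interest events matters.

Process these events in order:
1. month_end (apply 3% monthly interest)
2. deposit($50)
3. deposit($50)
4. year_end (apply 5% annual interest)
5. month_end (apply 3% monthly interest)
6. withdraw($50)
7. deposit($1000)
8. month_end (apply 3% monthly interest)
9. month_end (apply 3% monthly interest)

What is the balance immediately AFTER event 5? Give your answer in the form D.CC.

Answer: 108.15

Derivation:
After 1 (month_end (apply 3% monthly interest)): balance=$0.00 total_interest=$0.00
After 2 (deposit($50)): balance=$50.00 total_interest=$0.00
After 3 (deposit($50)): balance=$100.00 total_interest=$0.00
After 4 (year_end (apply 5% annual interest)): balance=$105.00 total_interest=$5.00
After 5 (month_end (apply 3% monthly interest)): balance=$108.15 total_interest=$8.15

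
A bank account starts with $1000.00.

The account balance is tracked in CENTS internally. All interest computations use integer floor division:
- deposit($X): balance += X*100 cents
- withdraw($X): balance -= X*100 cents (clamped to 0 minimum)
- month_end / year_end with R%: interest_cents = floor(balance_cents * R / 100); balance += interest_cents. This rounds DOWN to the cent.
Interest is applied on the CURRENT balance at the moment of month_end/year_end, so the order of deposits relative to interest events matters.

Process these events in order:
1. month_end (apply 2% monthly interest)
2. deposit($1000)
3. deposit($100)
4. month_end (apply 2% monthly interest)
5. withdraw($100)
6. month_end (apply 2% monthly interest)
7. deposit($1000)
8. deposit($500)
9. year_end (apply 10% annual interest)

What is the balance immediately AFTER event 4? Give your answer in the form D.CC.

After 1 (month_end (apply 2% monthly interest)): balance=$1020.00 total_interest=$20.00
After 2 (deposit($1000)): balance=$2020.00 total_interest=$20.00
After 3 (deposit($100)): balance=$2120.00 total_interest=$20.00
After 4 (month_end (apply 2% monthly interest)): balance=$2162.40 total_interest=$62.40

Answer: 2162.40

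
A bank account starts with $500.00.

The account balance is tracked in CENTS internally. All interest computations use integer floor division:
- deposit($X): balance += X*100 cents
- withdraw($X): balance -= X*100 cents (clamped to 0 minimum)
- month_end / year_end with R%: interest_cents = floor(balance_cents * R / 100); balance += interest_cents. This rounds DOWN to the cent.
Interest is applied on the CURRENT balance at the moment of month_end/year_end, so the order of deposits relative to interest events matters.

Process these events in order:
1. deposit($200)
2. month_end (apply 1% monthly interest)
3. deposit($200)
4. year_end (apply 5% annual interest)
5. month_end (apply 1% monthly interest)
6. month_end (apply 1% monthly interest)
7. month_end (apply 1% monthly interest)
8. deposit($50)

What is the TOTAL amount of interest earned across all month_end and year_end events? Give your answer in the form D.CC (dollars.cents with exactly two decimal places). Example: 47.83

After 1 (deposit($200)): balance=$700.00 total_interest=$0.00
After 2 (month_end (apply 1% monthly interest)): balance=$707.00 total_interest=$7.00
After 3 (deposit($200)): balance=$907.00 total_interest=$7.00
After 4 (year_end (apply 5% annual interest)): balance=$952.35 total_interest=$52.35
After 5 (month_end (apply 1% monthly interest)): balance=$961.87 total_interest=$61.87
After 6 (month_end (apply 1% monthly interest)): balance=$971.48 total_interest=$71.48
After 7 (month_end (apply 1% monthly interest)): balance=$981.19 total_interest=$81.19
After 8 (deposit($50)): balance=$1031.19 total_interest=$81.19

Answer: 81.19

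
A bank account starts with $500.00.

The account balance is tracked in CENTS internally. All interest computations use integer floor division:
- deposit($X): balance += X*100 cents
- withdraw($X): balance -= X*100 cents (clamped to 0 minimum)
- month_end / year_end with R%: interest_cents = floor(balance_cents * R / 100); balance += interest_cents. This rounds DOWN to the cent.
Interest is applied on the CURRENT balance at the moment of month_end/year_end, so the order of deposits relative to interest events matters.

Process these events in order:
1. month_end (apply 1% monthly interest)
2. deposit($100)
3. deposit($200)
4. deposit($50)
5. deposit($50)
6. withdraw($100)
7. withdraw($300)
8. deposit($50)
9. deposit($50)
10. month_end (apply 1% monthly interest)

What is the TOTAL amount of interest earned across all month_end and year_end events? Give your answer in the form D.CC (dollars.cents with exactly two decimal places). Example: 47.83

After 1 (month_end (apply 1% monthly interest)): balance=$505.00 total_interest=$5.00
After 2 (deposit($100)): balance=$605.00 total_interest=$5.00
After 3 (deposit($200)): balance=$805.00 total_interest=$5.00
After 4 (deposit($50)): balance=$855.00 total_interest=$5.00
After 5 (deposit($50)): balance=$905.00 total_interest=$5.00
After 6 (withdraw($100)): balance=$805.00 total_interest=$5.00
After 7 (withdraw($300)): balance=$505.00 total_interest=$5.00
After 8 (deposit($50)): balance=$555.00 total_interest=$5.00
After 9 (deposit($50)): balance=$605.00 total_interest=$5.00
After 10 (month_end (apply 1% monthly interest)): balance=$611.05 total_interest=$11.05

Answer: 11.05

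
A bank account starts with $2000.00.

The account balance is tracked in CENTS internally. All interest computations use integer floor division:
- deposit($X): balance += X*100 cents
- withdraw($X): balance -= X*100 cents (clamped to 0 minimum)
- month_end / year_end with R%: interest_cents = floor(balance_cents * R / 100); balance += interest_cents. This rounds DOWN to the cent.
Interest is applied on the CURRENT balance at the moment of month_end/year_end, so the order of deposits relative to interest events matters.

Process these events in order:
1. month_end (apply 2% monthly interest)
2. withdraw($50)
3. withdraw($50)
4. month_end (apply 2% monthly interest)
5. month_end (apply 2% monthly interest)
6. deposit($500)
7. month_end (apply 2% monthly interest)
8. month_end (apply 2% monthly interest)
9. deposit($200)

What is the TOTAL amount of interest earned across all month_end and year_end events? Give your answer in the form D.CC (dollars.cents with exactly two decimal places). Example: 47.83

Answer: 220.10

Derivation:
After 1 (month_end (apply 2% monthly interest)): balance=$2040.00 total_interest=$40.00
After 2 (withdraw($50)): balance=$1990.00 total_interest=$40.00
After 3 (withdraw($50)): balance=$1940.00 total_interest=$40.00
After 4 (month_end (apply 2% monthly interest)): balance=$1978.80 total_interest=$78.80
After 5 (month_end (apply 2% monthly interest)): balance=$2018.37 total_interest=$118.37
After 6 (deposit($500)): balance=$2518.37 total_interest=$118.37
After 7 (month_end (apply 2% monthly interest)): balance=$2568.73 total_interest=$168.73
After 8 (month_end (apply 2% monthly interest)): balance=$2620.10 total_interest=$220.10
After 9 (deposit($200)): balance=$2820.10 total_interest=$220.10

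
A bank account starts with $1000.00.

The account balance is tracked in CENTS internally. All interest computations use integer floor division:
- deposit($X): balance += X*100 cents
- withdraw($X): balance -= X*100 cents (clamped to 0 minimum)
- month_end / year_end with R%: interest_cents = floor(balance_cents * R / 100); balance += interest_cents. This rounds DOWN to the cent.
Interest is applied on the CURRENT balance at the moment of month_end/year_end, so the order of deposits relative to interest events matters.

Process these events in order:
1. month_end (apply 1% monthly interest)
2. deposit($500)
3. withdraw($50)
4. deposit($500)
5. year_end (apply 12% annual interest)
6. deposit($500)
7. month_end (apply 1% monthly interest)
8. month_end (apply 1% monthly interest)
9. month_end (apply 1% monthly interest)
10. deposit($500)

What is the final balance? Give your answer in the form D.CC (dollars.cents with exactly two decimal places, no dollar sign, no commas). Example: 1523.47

After 1 (month_end (apply 1% monthly interest)): balance=$1010.00 total_interest=$10.00
After 2 (deposit($500)): balance=$1510.00 total_interest=$10.00
After 3 (withdraw($50)): balance=$1460.00 total_interest=$10.00
After 4 (deposit($500)): balance=$1960.00 total_interest=$10.00
After 5 (year_end (apply 12% annual interest)): balance=$2195.20 total_interest=$245.20
After 6 (deposit($500)): balance=$2695.20 total_interest=$245.20
After 7 (month_end (apply 1% monthly interest)): balance=$2722.15 total_interest=$272.15
After 8 (month_end (apply 1% monthly interest)): balance=$2749.37 total_interest=$299.37
After 9 (month_end (apply 1% monthly interest)): balance=$2776.86 total_interest=$326.86
After 10 (deposit($500)): balance=$3276.86 total_interest=$326.86

Answer: 3276.86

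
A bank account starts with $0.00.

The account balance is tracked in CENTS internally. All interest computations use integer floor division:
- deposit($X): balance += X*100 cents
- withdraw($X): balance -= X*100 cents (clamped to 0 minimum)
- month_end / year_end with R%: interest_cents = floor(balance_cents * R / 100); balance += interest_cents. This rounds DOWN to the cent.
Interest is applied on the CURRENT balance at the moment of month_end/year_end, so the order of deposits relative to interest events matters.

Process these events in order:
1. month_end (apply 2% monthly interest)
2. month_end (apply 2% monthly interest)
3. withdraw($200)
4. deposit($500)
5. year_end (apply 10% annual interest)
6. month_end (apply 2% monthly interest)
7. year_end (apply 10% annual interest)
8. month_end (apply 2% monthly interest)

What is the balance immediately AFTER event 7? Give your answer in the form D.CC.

After 1 (month_end (apply 2% monthly interest)): balance=$0.00 total_interest=$0.00
After 2 (month_end (apply 2% monthly interest)): balance=$0.00 total_interest=$0.00
After 3 (withdraw($200)): balance=$0.00 total_interest=$0.00
After 4 (deposit($500)): balance=$500.00 total_interest=$0.00
After 5 (year_end (apply 10% annual interest)): balance=$550.00 total_interest=$50.00
After 6 (month_end (apply 2% monthly interest)): balance=$561.00 total_interest=$61.00
After 7 (year_end (apply 10% annual interest)): balance=$617.10 total_interest=$117.10

Answer: 617.10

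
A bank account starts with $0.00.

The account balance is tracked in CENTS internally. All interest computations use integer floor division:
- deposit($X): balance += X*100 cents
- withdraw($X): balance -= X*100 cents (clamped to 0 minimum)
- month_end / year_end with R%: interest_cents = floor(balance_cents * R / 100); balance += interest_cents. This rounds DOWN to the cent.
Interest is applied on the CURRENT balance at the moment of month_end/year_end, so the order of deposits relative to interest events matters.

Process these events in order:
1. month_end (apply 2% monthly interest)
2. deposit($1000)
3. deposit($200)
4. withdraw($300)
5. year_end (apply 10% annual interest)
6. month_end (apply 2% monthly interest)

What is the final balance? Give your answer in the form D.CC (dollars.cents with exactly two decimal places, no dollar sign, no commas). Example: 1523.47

Answer: 1009.80

Derivation:
After 1 (month_end (apply 2% monthly interest)): balance=$0.00 total_interest=$0.00
After 2 (deposit($1000)): balance=$1000.00 total_interest=$0.00
After 3 (deposit($200)): balance=$1200.00 total_interest=$0.00
After 4 (withdraw($300)): balance=$900.00 total_interest=$0.00
After 5 (year_end (apply 10% annual interest)): balance=$990.00 total_interest=$90.00
After 6 (month_end (apply 2% monthly interest)): balance=$1009.80 total_interest=$109.80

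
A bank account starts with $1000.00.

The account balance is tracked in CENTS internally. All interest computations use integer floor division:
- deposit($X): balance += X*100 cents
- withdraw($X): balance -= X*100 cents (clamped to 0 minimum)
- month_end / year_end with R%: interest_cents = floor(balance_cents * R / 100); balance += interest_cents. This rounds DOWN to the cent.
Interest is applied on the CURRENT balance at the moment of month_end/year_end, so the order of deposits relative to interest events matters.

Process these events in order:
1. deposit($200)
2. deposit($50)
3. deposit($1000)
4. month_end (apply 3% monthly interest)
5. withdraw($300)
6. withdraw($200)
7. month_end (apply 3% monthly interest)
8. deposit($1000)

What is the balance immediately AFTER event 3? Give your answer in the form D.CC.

After 1 (deposit($200)): balance=$1200.00 total_interest=$0.00
After 2 (deposit($50)): balance=$1250.00 total_interest=$0.00
After 3 (deposit($1000)): balance=$2250.00 total_interest=$0.00

Answer: 2250.00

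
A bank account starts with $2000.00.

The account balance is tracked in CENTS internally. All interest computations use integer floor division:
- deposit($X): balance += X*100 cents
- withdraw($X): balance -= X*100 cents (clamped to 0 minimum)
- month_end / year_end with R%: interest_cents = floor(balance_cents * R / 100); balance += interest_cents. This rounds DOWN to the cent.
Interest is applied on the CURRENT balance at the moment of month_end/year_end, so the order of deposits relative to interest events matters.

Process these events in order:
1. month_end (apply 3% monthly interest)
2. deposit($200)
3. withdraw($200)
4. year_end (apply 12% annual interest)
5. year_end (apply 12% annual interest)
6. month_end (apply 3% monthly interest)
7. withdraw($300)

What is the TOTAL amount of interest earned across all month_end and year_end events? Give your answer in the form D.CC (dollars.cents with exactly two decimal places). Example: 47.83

After 1 (month_end (apply 3% monthly interest)): balance=$2060.00 total_interest=$60.00
After 2 (deposit($200)): balance=$2260.00 total_interest=$60.00
After 3 (withdraw($200)): balance=$2060.00 total_interest=$60.00
After 4 (year_end (apply 12% annual interest)): balance=$2307.20 total_interest=$307.20
After 5 (year_end (apply 12% annual interest)): balance=$2584.06 total_interest=$584.06
After 6 (month_end (apply 3% monthly interest)): balance=$2661.58 total_interest=$661.58
After 7 (withdraw($300)): balance=$2361.58 total_interest=$661.58

Answer: 661.58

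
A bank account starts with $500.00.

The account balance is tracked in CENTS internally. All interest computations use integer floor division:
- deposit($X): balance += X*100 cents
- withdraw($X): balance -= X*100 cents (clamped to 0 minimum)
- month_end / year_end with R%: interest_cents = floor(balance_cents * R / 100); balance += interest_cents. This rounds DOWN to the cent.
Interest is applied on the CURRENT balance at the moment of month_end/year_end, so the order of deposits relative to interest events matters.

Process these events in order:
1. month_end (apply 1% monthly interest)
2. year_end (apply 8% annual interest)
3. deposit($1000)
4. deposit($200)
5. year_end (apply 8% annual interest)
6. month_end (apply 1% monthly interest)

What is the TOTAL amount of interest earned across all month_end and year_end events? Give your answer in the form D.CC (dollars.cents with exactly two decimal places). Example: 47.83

Answer: 203.88

Derivation:
After 1 (month_end (apply 1% monthly interest)): balance=$505.00 total_interest=$5.00
After 2 (year_end (apply 8% annual interest)): balance=$545.40 total_interest=$45.40
After 3 (deposit($1000)): balance=$1545.40 total_interest=$45.40
After 4 (deposit($200)): balance=$1745.40 total_interest=$45.40
After 5 (year_end (apply 8% annual interest)): balance=$1885.03 total_interest=$185.03
After 6 (month_end (apply 1% monthly interest)): balance=$1903.88 total_interest=$203.88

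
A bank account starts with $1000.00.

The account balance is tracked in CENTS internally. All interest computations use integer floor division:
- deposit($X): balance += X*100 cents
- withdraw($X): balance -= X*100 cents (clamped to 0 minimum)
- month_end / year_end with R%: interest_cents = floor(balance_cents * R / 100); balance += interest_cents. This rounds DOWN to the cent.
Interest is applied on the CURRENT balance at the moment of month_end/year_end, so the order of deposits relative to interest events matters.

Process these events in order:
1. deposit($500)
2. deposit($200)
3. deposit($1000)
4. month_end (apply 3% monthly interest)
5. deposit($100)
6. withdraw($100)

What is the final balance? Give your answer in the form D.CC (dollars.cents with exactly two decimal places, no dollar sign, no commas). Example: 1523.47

After 1 (deposit($500)): balance=$1500.00 total_interest=$0.00
After 2 (deposit($200)): balance=$1700.00 total_interest=$0.00
After 3 (deposit($1000)): balance=$2700.00 total_interest=$0.00
After 4 (month_end (apply 3% monthly interest)): balance=$2781.00 total_interest=$81.00
After 5 (deposit($100)): balance=$2881.00 total_interest=$81.00
After 6 (withdraw($100)): balance=$2781.00 total_interest=$81.00

Answer: 2781.00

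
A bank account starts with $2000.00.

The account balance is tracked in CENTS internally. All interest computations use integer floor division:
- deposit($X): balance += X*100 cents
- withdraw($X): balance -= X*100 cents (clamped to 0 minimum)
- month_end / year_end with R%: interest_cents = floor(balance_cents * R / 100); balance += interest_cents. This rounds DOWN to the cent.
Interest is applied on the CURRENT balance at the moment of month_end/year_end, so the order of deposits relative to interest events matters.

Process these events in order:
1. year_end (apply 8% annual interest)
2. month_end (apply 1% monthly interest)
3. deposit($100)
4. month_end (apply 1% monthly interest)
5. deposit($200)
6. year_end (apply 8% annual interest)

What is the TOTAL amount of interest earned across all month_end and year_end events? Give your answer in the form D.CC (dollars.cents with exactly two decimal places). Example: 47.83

After 1 (year_end (apply 8% annual interest)): balance=$2160.00 total_interest=$160.00
After 2 (month_end (apply 1% monthly interest)): balance=$2181.60 total_interest=$181.60
After 3 (deposit($100)): balance=$2281.60 total_interest=$181.60
After 4 (month_end (apply 1% monthly interest)): balance=$2304.41 total_interest=$204.41
After 5 (deposit($200)): balance=$2504.41 total_interest=$204.41
After 6 (year_end (apply 8% annual interest)): balance=$2704.76 total_interest=$404.76

Answer: 404.76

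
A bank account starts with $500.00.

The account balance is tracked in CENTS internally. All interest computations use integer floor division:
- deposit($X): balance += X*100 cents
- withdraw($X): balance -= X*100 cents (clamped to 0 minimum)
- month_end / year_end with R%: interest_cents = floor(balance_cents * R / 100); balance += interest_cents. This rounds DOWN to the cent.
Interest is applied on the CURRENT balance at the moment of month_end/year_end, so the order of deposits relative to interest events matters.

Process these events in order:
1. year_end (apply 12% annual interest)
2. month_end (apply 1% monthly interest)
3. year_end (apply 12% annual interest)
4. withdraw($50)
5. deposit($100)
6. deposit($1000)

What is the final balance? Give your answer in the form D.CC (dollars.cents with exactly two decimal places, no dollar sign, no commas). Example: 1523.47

After 1 (year_end (apply 12% annual interest)): balance=$560.00 total_interest=$60.00
After 2 (month_end (apply 1% monthly interest)): balance=$565.60 total_interest=$65.60
After 3 (year_end (apply 12% annual interest)): balance=$633.47 total_interest=$133.47
After 4 (withdraw($50)): balance=$583.47 total_interest=$133.47
After 5 (deposit($100)): balance=$683.47 total_interest=$133.47
After 6 (deposit($1000)): balance=$1683.47 total_interest=$133.47

Answer: 1683.47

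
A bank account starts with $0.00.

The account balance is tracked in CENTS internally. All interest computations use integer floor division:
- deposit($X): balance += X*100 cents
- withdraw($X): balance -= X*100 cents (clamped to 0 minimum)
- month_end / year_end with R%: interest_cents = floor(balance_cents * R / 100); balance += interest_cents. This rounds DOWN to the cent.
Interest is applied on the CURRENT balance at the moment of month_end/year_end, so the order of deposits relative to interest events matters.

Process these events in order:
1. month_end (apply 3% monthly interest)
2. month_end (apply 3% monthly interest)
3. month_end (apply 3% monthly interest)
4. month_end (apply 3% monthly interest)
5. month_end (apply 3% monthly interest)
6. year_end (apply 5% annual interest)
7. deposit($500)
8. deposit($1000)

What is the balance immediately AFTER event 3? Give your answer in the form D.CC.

Answer: 0.00

Derivation:
After 1 (month_end (apply 3% monthly interest)): balance=$0.00 total_interest=$0.00
After 2 (month_end (apply 3% monthly interest)): balance=$0.00 total_interest=$0.00
After 3 (month_end (apply 3% monthly interest)): balance=$0.00 total_interest=$0.00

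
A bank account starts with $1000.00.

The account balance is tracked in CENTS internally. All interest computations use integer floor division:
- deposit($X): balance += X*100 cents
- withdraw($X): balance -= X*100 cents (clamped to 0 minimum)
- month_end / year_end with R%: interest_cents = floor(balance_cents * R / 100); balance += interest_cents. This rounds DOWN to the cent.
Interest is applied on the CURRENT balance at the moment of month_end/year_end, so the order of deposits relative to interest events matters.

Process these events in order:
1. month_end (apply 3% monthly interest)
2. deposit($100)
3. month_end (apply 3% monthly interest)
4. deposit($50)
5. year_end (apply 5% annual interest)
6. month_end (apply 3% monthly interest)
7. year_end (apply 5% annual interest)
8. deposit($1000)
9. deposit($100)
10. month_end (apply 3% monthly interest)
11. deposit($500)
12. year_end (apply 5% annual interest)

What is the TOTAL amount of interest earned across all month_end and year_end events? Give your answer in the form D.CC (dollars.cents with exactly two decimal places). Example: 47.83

Answer: 455.45

Derivation:
After 1 (month_end (apply 3% monthly interest)): balance=$1030.00 total_interest=$30.00
After 2 (deposit($100)): balance=$1130.00 total_interest=$30.00
After 3 (month_end (apply 3% monthly interest)): balance=$1163.90 total_interest=$63.90
After 4 (deposit($50)): balance=$1213.90 total_interest=$63.90
After 5 (year_end (apply 5% annual interest)): balance=$1274.59 total_interest=$124.59
After 6 (month_end (apply 3% monthly interest)): balance=$1312.82 total_interest=$162.82
After 7 (year_end (apply 5% annual interest)): balance=$1378.46 total_interest=$228.46
After 8 (deposit($1000)): balance=$2378.46 total_interest=$228.46
After 9 (deposit($100)): balance=$2478.46 total_interest=$228.46
After 10 (month_end (apply 3% monthly interest)): balance=$2552.81 total_interest=$302.81
After 11 (deposit($500)): balance=$3052.81 total_interest=$302.81
After 12 (year_end (apply 5% annual interest)): balance=$3205.45 total_interest=$455.45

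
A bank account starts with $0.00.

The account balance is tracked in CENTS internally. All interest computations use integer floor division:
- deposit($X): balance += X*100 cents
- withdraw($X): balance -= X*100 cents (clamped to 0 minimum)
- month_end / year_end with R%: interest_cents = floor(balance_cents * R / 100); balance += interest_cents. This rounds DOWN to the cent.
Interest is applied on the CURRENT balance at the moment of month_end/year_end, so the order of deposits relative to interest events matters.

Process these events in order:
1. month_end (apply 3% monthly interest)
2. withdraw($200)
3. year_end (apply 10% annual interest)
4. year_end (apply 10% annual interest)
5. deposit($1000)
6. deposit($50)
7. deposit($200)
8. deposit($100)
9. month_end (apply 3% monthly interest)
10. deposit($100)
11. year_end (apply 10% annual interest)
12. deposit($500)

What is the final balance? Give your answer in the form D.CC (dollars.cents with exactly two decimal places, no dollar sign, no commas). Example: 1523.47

After 1 (month_end (apply 3% monthly interest)): balance=$0.00 total_interest=$0.00
After 2 (withdraw($200)): balance=$0.00 total_interest=$0.00
After 3 (year_end (apply 10% annual interest)): balance=$0.00 total_interest=$0.00
After 4 (year_end (apply 10% annual interest)): balance=$0.00 total_interest=$0.00
After 5 (deposit($1000)): balance=$1000.00 total_interest=$0.00
After 6 (deposit($50)): balance=$1050.00 total_interest=$0.00
After 7 (deposit($200)): balance=$1250.00 total_interest=$0.00
After 8 (deposit($100)): balance=$1350.00 total_interest=$0.00
After 9 (month_end (apply 3% monthly interest)): balance=$1390.50 total_interest=$40.50
After 10 (deposit($100)): balance=$1490.50 total_interest=$40.50
After 11 (year_end (apply 10% annual interest)): balance=$1639.55 total_interest=$189.55
After 12 (deposit($500)): balance=$2139.55 total_interest=$189.55

Answer: 2139.55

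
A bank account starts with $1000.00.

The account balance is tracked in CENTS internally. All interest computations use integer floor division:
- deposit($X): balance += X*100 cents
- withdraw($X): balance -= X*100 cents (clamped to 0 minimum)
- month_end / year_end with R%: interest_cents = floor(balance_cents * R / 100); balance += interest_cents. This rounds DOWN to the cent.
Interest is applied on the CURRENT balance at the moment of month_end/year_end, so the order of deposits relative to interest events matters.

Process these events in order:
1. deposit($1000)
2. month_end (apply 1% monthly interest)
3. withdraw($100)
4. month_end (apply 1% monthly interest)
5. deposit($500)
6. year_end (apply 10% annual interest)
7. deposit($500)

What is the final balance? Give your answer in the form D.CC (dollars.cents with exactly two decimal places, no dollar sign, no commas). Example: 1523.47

Answer: 3183.12

Derivation:
After 1 (deposit($1000)): balance=$2000.00 total_interest=$0.00
After 2 (month_end (apply 1% monthly interest)): balance=$2020.00 total_interest=$20.00
After 3 (withdraw($100)): balance=$1920.00 total_interest=$20.00
After 4 (month_end (apply 1% monthly interest)): balance=$1939.20 total_interest=$39.20
After 5 (deposit($500)): balance=$2439.20 total_interest=$39.20
After 6 (year_end (apply 10% annual interest)): balance=$2683.12 total_interest=$283.12
After 7 (deposit($500)): balance=$3183.12 total_interest=$283.12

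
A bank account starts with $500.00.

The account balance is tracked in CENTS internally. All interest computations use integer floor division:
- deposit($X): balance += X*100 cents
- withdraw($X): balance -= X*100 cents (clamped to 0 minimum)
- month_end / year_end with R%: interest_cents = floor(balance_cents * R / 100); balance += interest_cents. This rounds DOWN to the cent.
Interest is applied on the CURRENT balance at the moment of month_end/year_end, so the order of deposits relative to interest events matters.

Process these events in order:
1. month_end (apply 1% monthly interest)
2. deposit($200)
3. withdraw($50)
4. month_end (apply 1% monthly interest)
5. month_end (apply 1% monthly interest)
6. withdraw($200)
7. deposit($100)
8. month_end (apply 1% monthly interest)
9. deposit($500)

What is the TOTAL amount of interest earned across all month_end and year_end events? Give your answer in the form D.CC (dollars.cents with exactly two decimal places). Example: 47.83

After 1 (month_end (apply 1% monthly interest)): balance=$505.00 total_interest=$5.00
After 2 (deposit($200)): balance=$705.00 total_interest=$5.00
After 3 (withdraw($50)): balance=$655.00 total_interest=$5.00
After 4 (month_end (apply 1% monthly interest)): balance=$661.55 total_interest=$11.55
After 5 (month_end (apply 1% monthly interest)): balance=$668.16 total_interest=$18.16
After 6 (withdraw($200)): balance=$468.16 total_interest=$18.16
After 7 (deposit($100)): balance=$568.16 total_interest=$18.16
After 8 (month_end (apply 1% monthly interest)): balance=$573.84 total_interest=$23.84
After 9 (deposit($500)): balance=$1073.84 total_interest=$23.84

Answer: 23.84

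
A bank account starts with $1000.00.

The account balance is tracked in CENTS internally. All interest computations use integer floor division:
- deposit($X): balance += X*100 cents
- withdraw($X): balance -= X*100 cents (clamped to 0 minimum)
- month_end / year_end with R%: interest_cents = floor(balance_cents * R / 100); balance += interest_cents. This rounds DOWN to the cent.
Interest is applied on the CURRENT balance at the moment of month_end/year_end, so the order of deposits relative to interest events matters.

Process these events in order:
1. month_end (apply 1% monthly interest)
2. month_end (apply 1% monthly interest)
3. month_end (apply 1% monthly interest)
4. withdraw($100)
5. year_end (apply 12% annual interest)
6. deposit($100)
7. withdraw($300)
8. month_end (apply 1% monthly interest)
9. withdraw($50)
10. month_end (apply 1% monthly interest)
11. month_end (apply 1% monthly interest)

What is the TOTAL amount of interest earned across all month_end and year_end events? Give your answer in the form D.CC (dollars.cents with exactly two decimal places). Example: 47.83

Answer: 166.42

Derivation:
After 1 (month_end (apply 1% monthly interest)): balance=$1010.00 total_interest=$10.00
After 2 (month_end (apply 1% monthly interest)): balance=$1020.10 total_interest=$20.10
After 3 (month_end (apply 1% monthly interest)): balance=$1030.30 total_interest=$30.30
After 4 (withdraw($100)): balance=$930.30 total_interest=$30.30
After 5 (year_end (apply 12% annual interest)): balance=$1041.93 total_interest=$141.93
After 6 (deposit($100)): balance=$1141.93 total_interest=$141.93
After 7 (withdraw($300)): balance=$841.93 total_interest=$141.93
After 8 (month_end (apply 1% monthly interest)): balance=$850.34 total_interest=$150.34
After 9 (withdraw($50)): balance=$800.34 total_interest=$150.34
After 10 (month_end (apply 1% monthly interest)): balance=$808.34 total_interest=$158.34
After 11 (month_end (apply 1% monthly interest)): balance=$816.42 total_interest=$166.42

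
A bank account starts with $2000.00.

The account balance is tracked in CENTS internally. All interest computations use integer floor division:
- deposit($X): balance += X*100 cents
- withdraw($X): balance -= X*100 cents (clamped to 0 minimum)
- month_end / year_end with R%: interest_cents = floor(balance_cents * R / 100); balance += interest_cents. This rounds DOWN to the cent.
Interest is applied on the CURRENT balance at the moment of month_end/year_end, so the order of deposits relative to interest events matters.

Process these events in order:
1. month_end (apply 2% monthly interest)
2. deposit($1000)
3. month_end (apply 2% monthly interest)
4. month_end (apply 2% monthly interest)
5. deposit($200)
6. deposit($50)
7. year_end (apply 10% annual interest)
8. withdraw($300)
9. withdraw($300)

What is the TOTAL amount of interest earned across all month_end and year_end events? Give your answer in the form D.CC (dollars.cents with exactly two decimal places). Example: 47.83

After 1 (month_end (apply 2% monthly interest)): balance=$2040.00 total_interest=$40.00
After 2 (deposit($1000)): balance=$3040.00 total_interest=$40.00
After 3 (month_end (apply 2% monthly interest)): balance=$3100.80 total_interest=$100.80
After 4 (month_end (apply 2% monthly interest)): balance=$3162.81 total_interest=$162.81
After 5 (deposit($200)): balance=$3362.81 total_interest=$162.81
After 6 (deposit($50)): balance=$3412.81 total_interest=$162.81
After 7 (year_end (apply 10% annual interest)): balance=$3754.09 total_interest=$504.09
After 8 (withdraw($300)): balance=$3454.09 total_interest=$504.09
After 9 (withdraw($300)): balance=$3154.09 total_interest=$504.09

Answer: 504.09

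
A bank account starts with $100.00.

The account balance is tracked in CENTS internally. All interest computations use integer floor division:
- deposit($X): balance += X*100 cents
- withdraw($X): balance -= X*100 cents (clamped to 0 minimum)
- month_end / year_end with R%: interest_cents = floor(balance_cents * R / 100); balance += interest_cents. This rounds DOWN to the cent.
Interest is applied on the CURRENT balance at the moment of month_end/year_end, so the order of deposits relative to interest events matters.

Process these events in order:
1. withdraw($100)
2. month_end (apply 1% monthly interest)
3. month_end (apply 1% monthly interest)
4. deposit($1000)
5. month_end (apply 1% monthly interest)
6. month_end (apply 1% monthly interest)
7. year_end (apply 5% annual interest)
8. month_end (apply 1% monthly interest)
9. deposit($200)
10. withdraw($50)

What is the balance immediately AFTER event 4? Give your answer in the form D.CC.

Answer: 1000.00

Derivation:
After 1 (withdraw($100)): balance=$0.00 total_interest=$0.00
After 2 (month_end (apply 1% monthly interest)): balance=$0.00 total_interest=$0.00
After 3 (month_end (apply 1% monthly interest)): balance=$0.00 total_interest=$0.00
After 4 (deposit($1000)): balance=$1000.00 total_interest=$0.00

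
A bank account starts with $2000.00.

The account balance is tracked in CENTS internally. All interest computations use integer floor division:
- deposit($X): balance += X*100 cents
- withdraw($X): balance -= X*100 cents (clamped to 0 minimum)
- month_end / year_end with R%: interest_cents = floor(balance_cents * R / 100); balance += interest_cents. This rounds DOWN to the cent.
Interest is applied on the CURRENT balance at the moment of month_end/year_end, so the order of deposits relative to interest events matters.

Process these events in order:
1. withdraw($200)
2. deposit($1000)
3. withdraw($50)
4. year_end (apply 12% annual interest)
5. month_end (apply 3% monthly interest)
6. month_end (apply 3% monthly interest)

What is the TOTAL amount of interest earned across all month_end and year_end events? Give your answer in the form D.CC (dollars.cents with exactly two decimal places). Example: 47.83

After 1 (withdraw($200)): balance=$1800.00 total_interest=$0.00
After 2 (deposit($1000)): balance=$2800.00 total_interest=$0.00
After 3 (withdraw($50)): balance=$2750.00 total_interest=$0.00
After 4 (year_end (apply 12% annual interest)): balance=$3080.00 total_interest=$330.00
After 5 (month_end (apply 3% monthly interest)): balance=$3172.40 total_interest=$422.40
After 6 (month_end (apply 3% monthly interest)): balance=$3267.57 total_interest=$517.57

Answer: 517.57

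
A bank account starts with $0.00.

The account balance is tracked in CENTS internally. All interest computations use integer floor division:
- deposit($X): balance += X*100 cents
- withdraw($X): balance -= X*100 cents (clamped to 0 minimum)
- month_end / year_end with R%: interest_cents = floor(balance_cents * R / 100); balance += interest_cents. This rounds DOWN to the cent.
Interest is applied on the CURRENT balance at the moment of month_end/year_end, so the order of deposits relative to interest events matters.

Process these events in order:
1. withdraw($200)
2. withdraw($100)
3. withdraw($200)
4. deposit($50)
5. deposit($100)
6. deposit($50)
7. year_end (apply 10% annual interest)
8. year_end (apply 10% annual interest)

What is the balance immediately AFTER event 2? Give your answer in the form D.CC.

After 1 (withdraw($200)): balance=$0.00 total_interest=$0.00
After 2 (withdraw($100)): balance=$0.00 total_interest=$0.00

Answer: 0.00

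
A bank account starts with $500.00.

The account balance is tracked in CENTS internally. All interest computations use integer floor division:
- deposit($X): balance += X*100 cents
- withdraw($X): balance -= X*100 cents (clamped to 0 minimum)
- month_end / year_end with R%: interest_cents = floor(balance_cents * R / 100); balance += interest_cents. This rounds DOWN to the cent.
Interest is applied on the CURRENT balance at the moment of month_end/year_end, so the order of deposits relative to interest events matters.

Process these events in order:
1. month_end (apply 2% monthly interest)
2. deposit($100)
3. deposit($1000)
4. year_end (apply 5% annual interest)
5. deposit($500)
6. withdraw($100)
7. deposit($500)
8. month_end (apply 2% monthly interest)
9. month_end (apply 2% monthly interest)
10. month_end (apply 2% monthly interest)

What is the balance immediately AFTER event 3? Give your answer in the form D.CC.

After 1 (month_end (apply 2% monthly interest)): balance=$510.00 total_interest=$10.00
After 2 (deposit($100)): balance=$610.00 total_interest=$10.00
After 3 (deposit($1000)): balance=$1610.00 total_interest=$10.00

Answer: 1610.00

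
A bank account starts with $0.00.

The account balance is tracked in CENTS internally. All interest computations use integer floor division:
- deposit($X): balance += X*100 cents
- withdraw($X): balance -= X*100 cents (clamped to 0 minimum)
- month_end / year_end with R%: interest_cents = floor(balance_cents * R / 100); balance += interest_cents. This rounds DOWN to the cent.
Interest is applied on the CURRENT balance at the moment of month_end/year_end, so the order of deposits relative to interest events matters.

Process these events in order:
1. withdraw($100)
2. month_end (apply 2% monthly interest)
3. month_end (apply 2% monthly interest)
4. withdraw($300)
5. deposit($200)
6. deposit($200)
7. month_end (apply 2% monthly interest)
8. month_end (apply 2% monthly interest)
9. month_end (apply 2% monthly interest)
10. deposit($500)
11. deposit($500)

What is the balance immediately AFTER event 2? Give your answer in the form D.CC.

After 1 (withdraw($100)): balance=$0.00 total_interest=$0.00
After 2 (month_end (apply 2% monthly interest)): balance=$0.00 total_interest=$0.00

Answer: 0.00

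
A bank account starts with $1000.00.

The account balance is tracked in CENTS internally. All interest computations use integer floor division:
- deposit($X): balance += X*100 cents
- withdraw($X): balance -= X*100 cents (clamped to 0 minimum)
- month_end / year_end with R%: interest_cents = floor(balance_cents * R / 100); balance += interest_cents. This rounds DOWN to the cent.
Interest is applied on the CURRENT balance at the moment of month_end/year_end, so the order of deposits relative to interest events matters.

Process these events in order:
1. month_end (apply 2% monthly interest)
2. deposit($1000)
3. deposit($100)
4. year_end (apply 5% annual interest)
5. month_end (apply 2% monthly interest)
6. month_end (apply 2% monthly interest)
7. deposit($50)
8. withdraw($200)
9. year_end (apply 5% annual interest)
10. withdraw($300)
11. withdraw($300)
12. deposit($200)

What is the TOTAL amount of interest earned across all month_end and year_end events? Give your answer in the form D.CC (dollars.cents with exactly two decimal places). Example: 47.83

After 1 (month_end (apply 2% monthly interest)): balance=$1020.00 total_interest=$20.00
After 2 (deposit($1000)): balance=$2020.00 total_interest=$20.00
After 3 (deposit($100)): balance=$2120.00 total_interest=$20.00
After 4 (year_end (apply 5% annual interest)): balance=$2226.00 total_interest=$126.00
After 5 (month_end (apply 2% monthly interest)): balance=$2270.52 total_interest=$170.52
After 6 (month_end (apply 2% monthly interest)): balance=$2315.93 total_interest=$215.93
After 7 (deposit($50)): balance=$2365.93 total_interest=$215.93
After 8 (withdraw($200)): balance=$2165.93 total_interest=$215.93
After 9 (year_end (apply 5% annual interest)): balance=$2274.22 total_interest=$324.22
After 10 (withdraw($300)): balance=$1974.22 total_interest=$324.22
After 11 (withdraw($300)): balance=$1674.22 total_interest=$324.22
After 12 (deposit($200)): balance=$1874.22 total_interest=$324.22

Answer: 324.22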